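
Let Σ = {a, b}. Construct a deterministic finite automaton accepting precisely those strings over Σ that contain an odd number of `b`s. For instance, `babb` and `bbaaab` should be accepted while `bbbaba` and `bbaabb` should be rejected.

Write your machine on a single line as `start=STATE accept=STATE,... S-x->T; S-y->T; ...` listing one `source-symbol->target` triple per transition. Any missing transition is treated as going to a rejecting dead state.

start=S0; accept=S1; S0-a->S0; S0-b->S1; S1-a->S1; S1-b->S0

The only thing that matters is how many `b`s have appeared, reduced mod 2. Use one state per residue: S0 for 0, …, S1 for 1. Reading `b` moves to the next residue; anything else stays put. S1 is accepting.
A 2-state machine:
        a   b  
>  S0   S0  S1 
 * S1   S1  S0 
(> = start, * = accepting)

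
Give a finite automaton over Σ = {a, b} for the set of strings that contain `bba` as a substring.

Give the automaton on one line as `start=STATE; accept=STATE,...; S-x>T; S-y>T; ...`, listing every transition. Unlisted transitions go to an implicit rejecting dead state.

States q0..q2 record the length of the longest prefix of `bba` that matches the current input suffix. Reaching q3 means `bba` has been seen, and we stay there forever. Accept from q3.
        a   b  
>  q0   q0  q1 
   q1   q0  q2 
   q2   q3  q2 
 * q3   q3  q3 
(> = start, * = accepting)

start=q0; accept=q3; q0-a>q0; q0-b>q1; q1-a>q0; q1-b>q2; q2-a>q3; q2-b>q2; q3-a>q3; q3-b>q3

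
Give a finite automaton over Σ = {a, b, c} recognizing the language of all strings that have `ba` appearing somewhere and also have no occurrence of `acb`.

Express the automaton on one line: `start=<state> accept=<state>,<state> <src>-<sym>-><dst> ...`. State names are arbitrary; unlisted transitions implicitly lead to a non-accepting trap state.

start=S0 accept=S4,S6,S7 S0-a->S1 S0-b->S2 S0-c->S0 S1-a->S1 S1-b->S2 S1-c->S3 S2-a->S4 S2-b->S2 S2-c->S0 S3-a->S1 S3-b->S5 S3-c->S0 S4-a->S4 S4-b->S6 S4-c->S7 S5-a->S8 S5-b->S5 S5-c->S9 S6-a->S4 S6-b->S6 S6-c->S6 S7-a->S4 S7-b->S8 S7-c->S6 S8-a->S8 S8-b->S8 S8-c->S8 S9-a->S9 S9-b->S5 S9-c->S9

Handle the two conditions separately and then intersect. One (3 states) tracks whether and how much of `ba` has been seen; the other (4 states) tracks partial matches of the forbidden pattern `acb`. Each combined state is a pair, one component from each; accept when both components accept.
10 states suffice.
        a   b   c  
>  S0   S1  S2  S0 
   S1   S1  S2  S3 
   S2   S4  S2  S0 
   S3   S1  S5  S0 
 * S4   S4  S6  S7 
   S5   S8  S5  S9 
 * S6   S4  S6  S6 
 * S7   S4  S8  S6 
   S8   S8  S8  S8 
   S9   S9  S5  S9 
(> = start, * = accepting)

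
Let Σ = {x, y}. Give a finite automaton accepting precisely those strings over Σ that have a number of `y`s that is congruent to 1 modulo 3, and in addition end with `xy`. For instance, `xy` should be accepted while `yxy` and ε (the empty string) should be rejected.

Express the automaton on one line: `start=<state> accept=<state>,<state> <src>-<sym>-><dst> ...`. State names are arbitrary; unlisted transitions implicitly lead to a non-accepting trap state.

Run two small machines in parallel and take their product. One (3 states) tracks the count of `y`s modulo 3; the other (3 states) tracks how much of the suffix `xy` has currently been matched. Each combined state is a pair, one component from each; accept when both components accept.
A 9-state machine:
        x   y  
>  s0   s1  s2 
   s1   s1  s3 
   s2   s4  s5 
 * s3   s4  s5 
   s4   s4  s6 
   s5   s7  s0 
   s6   s7  s0 
   s7   s7  s8 
   s8   s1  s2 
(> = start, * = accepting)

start=s0 accept=s3 s0-x->s1 s0-y->s2 s1-x->s1 s1-y->s3 s2-x->s4 s2-y->s5 s3-x->s4 s3-y->s5 s4-x->s4 s4-y->s6 s5-x->s7 s5-y->s0 s6-x->s7 s6-y->s0 s7-x->s7 s7-y->s8 s8-x->s1 s8-y->s2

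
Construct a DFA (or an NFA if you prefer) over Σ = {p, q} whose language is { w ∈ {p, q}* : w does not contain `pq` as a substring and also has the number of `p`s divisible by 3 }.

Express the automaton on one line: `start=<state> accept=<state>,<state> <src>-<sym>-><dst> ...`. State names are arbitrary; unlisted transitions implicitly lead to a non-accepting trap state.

start=s0 accept=s0,s4 s0-p->s1 s0-q->s0 s1-p->s2 s1-q->s3 s2-p->s4 s2-q->s3 s3-p->s3 s3-q->s3 s4-p->s1 s4-q->s3

Build one automaton per condition and run them in lockstep. The first has 3 states tracking partial matches of the forbidden pattern `pq`; the second has 3 states tracking the count of `p`s modulo 3. A product state is a pair (one from each), accepting exactly when both do. Minimizing collapses redundant product states.
        p   q  
>* s0   s1  s0 
   s1   s2  s3 
   s2   s4  s3 
   s3   s3  s3 
 * s4   s1  s3 
(> = start, * = accepting)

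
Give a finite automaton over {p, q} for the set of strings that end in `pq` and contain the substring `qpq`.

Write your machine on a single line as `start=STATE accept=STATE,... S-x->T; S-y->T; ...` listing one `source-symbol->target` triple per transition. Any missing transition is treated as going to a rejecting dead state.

start=A; accept=D; A-p->A; A-q->B; B-p->C; B-q->B; C-p->A; C-q->D; D-p->E; D-q->F; E-p->E; E-q->D; F-p->E; F-q->F

Build one automaton per condition and run them in lockstep. The first has 3 states tracking how much of the suffix `pq` has currently been matched; the second has 4 states tracking whether and how much of `qpq` has been seen. A product state is a pair (one from each), accepting exactly when both do. Equivalent product states are then merged.
A 6-state machine:
       p  q 
>  A   A  B 
   B   C  B 
   C   A  D 
 * D   E  F 
   E   E  D 
   F   E  F 
(> = start, * = accepting)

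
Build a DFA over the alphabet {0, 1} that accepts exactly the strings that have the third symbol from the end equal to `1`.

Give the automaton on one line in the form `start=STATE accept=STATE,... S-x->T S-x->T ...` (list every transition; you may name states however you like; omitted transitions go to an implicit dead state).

A DFA must remember the last 3 symbols (since which symbol is third-to-last isn't known until the input ends). Use one state per possible window of the last ≤3 symbols; accept from those whose window starts with `1`.
15 states suffice.
          0    1  
>  s0     s1   s2 
   s1     s3   s4 
   s2     s5   s6 
   s3     s7   s8 
   s4     s9  s10 
   s5    s11  s12 
   s6    s13  s14 
   s7     s7   s8 
   s8     s9  s10 
   s9    s11  s12 
   s10   s13  s14 
 * s11    s7   s8 
 * s12    s9  s10 
 * s13   s11  s12 
 * s14   s13  s14 
(> = start, * = accepting)

start=s0 accept=s11,s12,s13,s14 s0-0->s1 s0-1->s2 s1-0->s3 s1-1->s4 s2-0->s5 s2-1->s6 s3-0->s7 s3-1->s8 s4-0->s9 s4-1->s10 s5-0->s11 s5-1->s12 s6-0->s13 s6-1->s14 s7-0->s7 s7-1->s8 s8-0->s9 s8-1->s10 s9-0->s11 s9-1->s12 s10-0->s13 s10-1->s14 s11-0->s7 s11-1->s8 s12-0->s9 s12-1->s10 s13-0->s11 s13-1->s12 s14-0->s13 s14-1->s14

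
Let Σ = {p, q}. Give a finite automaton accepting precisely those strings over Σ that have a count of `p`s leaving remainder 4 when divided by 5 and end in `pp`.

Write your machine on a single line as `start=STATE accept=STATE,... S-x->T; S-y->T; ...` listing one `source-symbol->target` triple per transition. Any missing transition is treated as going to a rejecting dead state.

start=S0; accept=S7; S0-p->S1; S0-q->S0; S1-p->S2; S1-q->S3; S2-p->S4; S2-q->S5; S3-p->S6; S3-q->S3; S4-p->S7; S4-q->S8; S5-p->S9; S5-q->S5; S6-p->S4; S6-q->S5; S7-p->S10; S7-q->S11; S8-p->S12; S8-q->S8; S9-p->S7; S9-q->S8; S10-p->S13; S10-q->S0; S11-p->S14; S11-q->S11; S12-p->S10; S12-q->S11; S13-p->S2; S13-q->S3; S14-p->S13; S14-q->S0

Handle the two conditions separately and then intersect. The first has 5 states tracking the count of `p`s modulo 5; the second has 3 states tracking how much of the suffix `pp` has currently been matched. A product state is a pair (one from each), accepting exactly when both do.
15 states suffice.
          p    q  
>  S0     S1   S0 
   S1     S2   S3 
   S2     S4   S5 
   S3     S6   S3 
   S4     S7   S8 
   S5     S9   S5 
   S6     S4   S5 
 * S7    S10  S11 
   S8    S12   S8 
   S9     S7   S8 
   S10   S13   S0 
   S11   S14  S11 
   S12   S10  S11 
   S13    S2   S3 
   S14   S13   S0 
(> = start, * = accepting)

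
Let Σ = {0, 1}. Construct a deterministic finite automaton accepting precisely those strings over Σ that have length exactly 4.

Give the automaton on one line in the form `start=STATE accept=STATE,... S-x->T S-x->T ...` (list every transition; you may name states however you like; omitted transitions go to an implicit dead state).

We only need to distinguish lengths 0, 1, …, 4, and '>4'. Chain q0 → q1 → q2 → q3 → q4 → q5 on every symbol, with q5 looping. Accepting states: {q4}.
With 6 states:
        0   1  
>  q0   q1  q1 
   q1   q2  q2 
   q2   q3  q3 
   q3   q4  q4 
 * q4   q5  q5 
   q5   q5  q5 
(> = start, * = accepting)

start=q0 accept=q4 q0-0->q1 q0-1->q1 q1-0->q2 q1-1->q2 q2-0->q3 q2-1->q3 q3-0->q4 q3-1->q4 q4-0->q5 q4-1->q5 q5-0->q5 q5-1->q5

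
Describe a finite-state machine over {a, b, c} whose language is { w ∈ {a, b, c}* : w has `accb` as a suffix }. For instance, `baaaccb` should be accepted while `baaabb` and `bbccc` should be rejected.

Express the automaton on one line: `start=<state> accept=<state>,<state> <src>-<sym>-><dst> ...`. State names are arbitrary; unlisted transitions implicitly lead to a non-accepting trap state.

start=q0 accept=q4 q0-a->q1 q0-b->q0 q0-c->q0 q1-a->q1 q1-b->q0 q1-c->q2 q2-a->q1 q2-b->q0 q2-c->q3 q3-a->q1 q3-b->q4 q3-c->q0 q4-a->q1 q4-b->q0 q4-c->q0

Let each state record the length of the longest suffix of the input read so far that is also a prefix of `accb`. q1 means the last symbol is `a`; q2 means the last 2 symbols are `ac`; q3 means the last 3 symbols are `acc`; q4 means the last 4 symbols are `accb`. Accept only at q4, where the string currently ends in `accb`.
        a   b   c  
>  q0   q1  q0  q0 
   q1   q1  q0  q2 
   q2   q1  q0  q3 
   q3   q1  q4  q0 
 * q4   q1  q0  q0 
(> = start, * = accepting)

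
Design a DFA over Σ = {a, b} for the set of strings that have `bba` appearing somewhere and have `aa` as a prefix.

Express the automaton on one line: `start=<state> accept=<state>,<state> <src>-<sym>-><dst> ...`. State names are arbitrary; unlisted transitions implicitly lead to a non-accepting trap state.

start=q0 accept=q6 q0-a->q1 q0-b->q2 q1-a->q3 q1-b->q2 q2-a->q2 q2-b->q2 q3-a->q3 q3-b->q4 q4-a->q3 q4-b->q5 q5-a->q6 q5-b->q5 q6-a->q6 q6-b->q6

Build one automaton per condition and run them in lockstep. One (4 states) tracks whether and how much of `bba` has been seen; the other (4 states) tracks whether the input so far still matches the prefix `aa`. Each combined state is a pair, one component from each; accept when both components accept. Minimizing collapses redundant product states.
        a   b  
>  q0   q1  q2 
   q1   q3  q2 
   q2   q2  q2 
   q3   q3  q4 
   q4   q3  q5 
   q5   q6  q5 
 * q6   q6  q6 
(> = start, * = accepting)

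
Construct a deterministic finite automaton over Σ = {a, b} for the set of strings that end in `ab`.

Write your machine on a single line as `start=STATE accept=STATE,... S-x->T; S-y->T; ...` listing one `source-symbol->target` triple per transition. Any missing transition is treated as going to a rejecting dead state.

Let each state record the length of the longest suffix of the input read so far that is also a prefix of `ab`. q1 means the last symbol is `a`; q2 means the last 2 symbols are `ab`. Accept only at q2, where the string currently ends in `ab`.
With 3 states:
        a   b  
>  q0   q1  q0 
   q1   q1  q2 
 * q2   q1  q0 
(> = start, * = accepting)

start=q0; accept=q2; q0-a->q1; q0-b->q0; q1-a->q1; q1-b->q2; q2-a->q1; q2-b->q0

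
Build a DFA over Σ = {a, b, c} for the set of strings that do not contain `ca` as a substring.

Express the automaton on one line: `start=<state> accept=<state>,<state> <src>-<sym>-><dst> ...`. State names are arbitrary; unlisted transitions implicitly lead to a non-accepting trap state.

Track partial matches of the forbidden pattern `ca`. State S2 is a dead state reached once `ca` has occurred; every other state accepts. S0 means no part of `ca` is currently matched.
A 3-state machine:
        a   b   c  
>* S0   S0  S0  S1 
 * S1   S2  S0  S1 
   S2   S2  S2  S2 
(> = start, * = accepting)

start=S0 accept=S0,S1 S0-a->S0 S0-b->S0 S0-c->S1 S1-a->S2 S1-b->S0 S1-c->S1 S2-a->S2 S2-b->S2 S2-c->S2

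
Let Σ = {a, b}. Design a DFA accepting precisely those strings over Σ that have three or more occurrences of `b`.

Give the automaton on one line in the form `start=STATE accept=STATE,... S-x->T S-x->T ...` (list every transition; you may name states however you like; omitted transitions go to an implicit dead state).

start=q0 accept=q3,q4 q0-a->q0 q0-b->q1 q1-a->q1 q1-b->q2 q2-a->q2 q2-b->q3 q3-a->q3 q3-b->q4 q4-a->q4 q4-b->q4

Count `b`s, saturating at 4: states q0 through q3 mean 0 through 3 `b`s seen; q4 means more than 3. Each `b` increments (capped at q4); other symbols loop. Accept from {q3, q4}.
With 5 states:
        a   b  
>  q0   q0  q1 
   q1   q1  q2 
   q2   q2  q3 
 * q3   q3  q4 
 * q4   q4  q4 
(> = start, * = accepting)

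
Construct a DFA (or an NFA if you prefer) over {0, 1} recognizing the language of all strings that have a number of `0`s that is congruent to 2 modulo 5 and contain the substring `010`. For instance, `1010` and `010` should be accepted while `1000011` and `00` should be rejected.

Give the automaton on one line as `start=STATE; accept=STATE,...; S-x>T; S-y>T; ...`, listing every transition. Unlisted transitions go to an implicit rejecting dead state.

Build one automaton per condition and run them in lockstep. The first has 5 states tracking the count of `0`s modulo 5; the second has 4 states tracking whether and how much of `010` has been seen. A product state is a pair (one from each), accepting exactly when both do.
A 20-state machine:
          0    1  
>  q0     q1   q0 
   q1     q2   q3 
   q2     q4   q5 
   q3     q6   q7 
   q4     q8   q9 
   q5    q10  q11 
 * q6    q10   q6 
   q7     q2   q7 
   q8    q12  q13 
   q9    q14  q15 
   q10   q14  q10 
   q11    q4  q11 
   q12    q1  q16 
   q13   q17  q18 
   q14   q17  q14 
   q15    q8  q15 
   q16   q19   q0 
   q17   q19  q17 
   q18   q12  q18 
   q19    q6  q19 
(> = start, * = accepting)

start=q0; accept=q6; q0-0>q1; q0-1>q0; q1-0>q2; q1-1>q3; q2-0>q4; q2-1>q5; q3-0>q6; q3-1>q7; q4-0>q8; q4-1>q9; q5-0>q10; q5-1>q11; q6-0>q10; q6-1>q6; q7-0>q2; q7-1>q7; q8-0>q12; q8-1>q13; q9-0>q14; q9-1>q15; q10-0>q14; q10-1>q10; q11-0>q4; q11-1>q11; q12-0>q1; q12-1>q16; q13-0>q17; q13-1>q18; q14-0>q17; q14-1>q14; q15-0>q8; q15-1>q15; q16-0>q19; q16-1>q0; q17-0>q19; q17-1>q17; q18-0>q12; q18-1>q18; q19-0>q6; q19-1>q19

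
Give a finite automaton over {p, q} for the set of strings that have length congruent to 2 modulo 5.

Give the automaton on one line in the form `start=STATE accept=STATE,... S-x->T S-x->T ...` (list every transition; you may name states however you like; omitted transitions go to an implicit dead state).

start=S0 accept=S2 S0-p->S1 S0-q->S1 S1-p->S2 S1-q->S2 S2-p->S3 S2-q->S3 S3-p->S4 S3-q->S4 S4-p->S0 S4-q->S0

Count input length modulo 5: every symbol advances one step around the cycle S0 → S1 → S2 → S3 → S4 → S0. Accept at S2.
A 5-state machine:
        p   q  
>  S0   S1  S1 
   S1   S2  S2 
 * S2   S3  S3 
   S3   S4  S4 
   S4   S0  S0 
(> = start, * = accepting)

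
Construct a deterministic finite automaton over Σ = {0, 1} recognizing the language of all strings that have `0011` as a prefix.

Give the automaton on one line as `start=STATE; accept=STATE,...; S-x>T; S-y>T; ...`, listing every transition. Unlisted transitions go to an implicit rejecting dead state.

Check the first 4 symbols one by one: S0 through S3 record how many have matched `0011` so far; any wrong symbol goes to the dead state S5. After all 4 match we enter the accepting sink S4.
With 6 states:
        0   1  
>  S0   S1  S5 
   S1   S2  S5 
   S2   S5  S3 
   S3   S5  S4 
 * S4   S4  S4 
   S5   S5  S5 
(> = start, * = accepting)

start=S0; accept=S4; S0-0>S1; S0-1>S5; S1-0>S2; S1-1>S5; S2-0>S5; S2-1>S3; S3-0>S5; S3-1>S4; S4-0>S4; S4-1>S4; S5-0>S5; S5-1>S5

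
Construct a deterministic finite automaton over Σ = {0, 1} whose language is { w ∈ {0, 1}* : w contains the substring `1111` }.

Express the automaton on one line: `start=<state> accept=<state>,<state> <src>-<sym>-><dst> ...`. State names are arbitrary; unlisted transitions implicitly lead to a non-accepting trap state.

Track how much of `1111` has been matched so far: state A is no progress, E is the absorbing accept state reached once `1111` has occurred. Intermediate states record partial matches; on a mismatch, fall back to the longest reusable overlap.
       0  1 
>  A   A  B 
   B   A  C 
   C   A  D 
   D   A  E 
 * E   E  E 
(> = start, * = accepting)

start=A accept=E A-0->A A-1->B B-0->A B-1->C C-0->A C-1->D D-0->A D-1->E E-0->E E-1->E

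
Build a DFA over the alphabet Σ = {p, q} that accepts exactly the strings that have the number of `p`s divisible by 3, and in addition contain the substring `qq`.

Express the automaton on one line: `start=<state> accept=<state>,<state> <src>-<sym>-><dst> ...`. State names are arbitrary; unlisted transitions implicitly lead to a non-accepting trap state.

Run two small machines in parallel and take their product. One (3 states) tracks the count of `p`s modulo 3; the other (3 states) tracks whether and how much of `qq` has been seen. Each combined state is a pair, one component from each; accept when both components accept.
With 9 states:
        p   q  
>  s0   s1  s2 
   s1   s3  s4 
   s2   s1  s5 
   s3   s0  s6 
   s4   s3  s7 
 * s5   s7  s5 
   s6   s0  s8 
   s7   s8  s7 
   s8   s5  s8 
(> = start, * = accepting)

start=s0 accept=s5 s0-p->s1 s0-q->s2 s1-p->s3 s1-q->s4 s2-p->s1 s2-q->s5 s3-p->s0 s3-q->s6 s4-p->s3 s4-q->s7 s5-p->s7 s5-q->s5 s6-p->s0 s6-q->s8 s7-p->s8 s7-q->s7 s8-p->s5 s8-q->s8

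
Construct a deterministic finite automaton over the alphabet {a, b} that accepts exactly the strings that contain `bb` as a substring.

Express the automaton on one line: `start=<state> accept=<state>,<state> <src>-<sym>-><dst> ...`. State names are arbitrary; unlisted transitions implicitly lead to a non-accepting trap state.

Track how much of `bb` has been matched so far: state S0 is no progress, S2 is the absorbing accept state reached once `bb` has occurred. Intermediate states record partial matches; on a mismatch, fall back to the longest reusable overlap.
3 states suffice.
        a   b  
>  S0   S0  S1 
   S1   S0  S2 
 * S2   S2  S2 
(> = start, * = accepting)

start=S0 accept=S2 S0-a->S0 S0-b->S1 S1-a->S0 S1-b->S2 S2-a->S2 S2-b->S2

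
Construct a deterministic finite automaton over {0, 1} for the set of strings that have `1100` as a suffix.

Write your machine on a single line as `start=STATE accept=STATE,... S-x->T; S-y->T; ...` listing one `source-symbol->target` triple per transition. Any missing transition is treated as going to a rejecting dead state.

Remember how much of `1100` the current input suffix matches. State q0 means no match yet; q1 means the last symbol is `1`; q2 means the last 2 symbols are `11`; q3 means the last 3 symbols are `110`; q4 means the last 4 symbols are `1100`. Only q4 accepts. On a mismatch, fall back to the longest proper suffix that is still a prefix of `1100`.
        0   1  
>  q0   q0  q1 
   q1   q0  q2 
   q2   q3  q2 
   q3   q4  q1 
 * q4   q0  q1 
(> = start, * = accepting)

start=q0; accept=q4; q0-0->q0; q0-1->q1; q1-0->q0; q1-1->q2; q2-0->q3; q2-1->q2; q3-0->q4; q3-1->q1; q4-0->q0; q4-1->q1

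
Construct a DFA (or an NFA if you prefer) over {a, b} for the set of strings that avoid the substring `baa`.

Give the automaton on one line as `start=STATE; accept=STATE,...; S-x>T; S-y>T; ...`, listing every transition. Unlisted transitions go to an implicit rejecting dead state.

start=q0; accept=q0,q1,q2; q0-a>q0; q0-b>q1; q1-a>q2; q1-b>q1; q2-a>q3; q2-b>q1; q3-a>q3; q3-b>q3

This is the complement of 'contains `baa`'. Use the same substring-matching states — q0 through q3 holding how much of `baa` has just been matched — but flip the accepting set: everything except the trap q3 accepts.
        a   b  
>* q0   q0  q1 
 * q1   q2  q1 
 * q2   q3  q1 
   q3   q3  q3 
(> = start, * = accepting)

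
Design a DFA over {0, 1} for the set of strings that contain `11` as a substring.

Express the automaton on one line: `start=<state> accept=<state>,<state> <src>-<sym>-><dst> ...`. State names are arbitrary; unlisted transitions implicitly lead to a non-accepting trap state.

Track how much of `11` has been matched so far: state A is no progress, C is the absorbing accept state reached once `11` has occurred. Intermediate states record partial matches; on a mismatch, fall back to the longest reusable overlap.
3 states suffice.
       0  1 
>  A   A  B 
   B   A  C 
 * C   C  C 
(> = start, * = accepting)

start=A accept=C A-0->A A-1->B B-0->A B-1->C C-0->C C-1->C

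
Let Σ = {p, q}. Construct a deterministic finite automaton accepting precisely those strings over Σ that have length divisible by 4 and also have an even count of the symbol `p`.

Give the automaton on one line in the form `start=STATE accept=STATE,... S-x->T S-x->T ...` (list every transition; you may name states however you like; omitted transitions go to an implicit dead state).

Run two small machines in parallel and take their product. The first has 4 states tracking the input length modulo 4; the second has 2 states tracking the count of `p`s modulo 2. A product state is a pair (one from each), accepting exactly when both do.
With 8 states:
       p  q 
>* A   B  C 
   B   D  E 
   C   E  D 
   D   F  G 
   E   G  F 
   F   A  H 
   G   H  A 
   H   C  B 
(> = start, * = accepting)

start=A accept=A A-p->B A-q->C B-p->D B-q->E C-p->E C-q->D D-p->F D-q->G E-p->G E-q->F F-p->A F-q->H G-p->H G-q->A H-p->C H-q->B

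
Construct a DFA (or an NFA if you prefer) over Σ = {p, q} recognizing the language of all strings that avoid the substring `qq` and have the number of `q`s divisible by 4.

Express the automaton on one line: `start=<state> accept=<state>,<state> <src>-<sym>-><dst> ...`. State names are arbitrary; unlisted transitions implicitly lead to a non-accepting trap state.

start=s0 accept=s0,s11 s0-p->s0 s0-q->s1 s1-p->s2 s1-q->s3 s2-p->s2 s2-q->s4 s3-p->s3 s3-q->s5 s4-p->s6 s4-q->s5 s5-p->s5 s5-q->s7 s6-p->s6 s6-q->s8 s7-p->s7 s7-q->s9 s8-p->s10 s8-q->s7 s9-p->s9 s9-q->s3 s10-p->s10 s10-q->s11 s11-p->s0 s11-q->s9

Build one automaton per condition and run them in lockstep. The first has 3 states tracking partial matches of the forbidden pattern `qq`; the second has 4 states tracking the count of `q`s modulo 4. A product state is a pair (one from each), accepting exactly when both do.
A 12-state machine:
          p    q  
>* s0     s0   s1 
   s1     s2   s3 
   s2     s2   s4 
   s3     s3   s5 
   s4     s6   s5 
   s5     s5   s7 
   s6     s6   s8 
   s7     s7   s9 
   s8    s10   s7 
   s9     s9   s3 
   s10   s10  s11 
 * s11    s0   s9 
(> = start, * = accepting)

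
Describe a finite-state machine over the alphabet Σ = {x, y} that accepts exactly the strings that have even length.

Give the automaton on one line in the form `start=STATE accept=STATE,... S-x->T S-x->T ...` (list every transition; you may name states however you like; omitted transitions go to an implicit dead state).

Only the length mod 2 matters, so use a 2-cycle: from any state, every input symbol moves to the next state, wrapping B back to A. Mark A accepting.
A 2-state machine:
       x  y 
>* A   B  B 
   B   A  A 
(> = start, * = accepting)

start=A accept=A A-x->B A-y->B B-x->A B-y->A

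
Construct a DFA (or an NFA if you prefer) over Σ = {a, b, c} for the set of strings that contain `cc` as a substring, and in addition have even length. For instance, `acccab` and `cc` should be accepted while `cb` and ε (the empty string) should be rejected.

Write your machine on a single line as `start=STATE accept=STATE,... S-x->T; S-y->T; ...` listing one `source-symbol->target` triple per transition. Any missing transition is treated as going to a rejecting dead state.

start=S0; accept=S4; S0-a->S1; S0-b->S1; S0-c->S2; S1-a->S0; S1-b->S0; S1-c->S3; S2-a->S0; S2-b->S0; S2-c->S4; S3-a->S1; S3-b->S1; S3-c->S5; S4-a->S5; S4-b->S5; S4-c->S5; S5-a->S4; S5-b->S4; S5-c->S4

Run two small machines in parallel and take their product. The first has 3 states tracking whether and how much of `cc` has been seen; the second has 2 states tracking the input length modulo 2. A product state is a pair (one from each), accepting exactly when both do.
A 6-state machine:
        a   b   c  
>  S0   S1  S1  S2 
   S1   S0  S0  S3 
   S2   S0  S0  S4 
   S3   S1  S1  S5 
 * S4   S5  S5  S5 
   S5   S4  S4  S4 
(> = start, * = accepting)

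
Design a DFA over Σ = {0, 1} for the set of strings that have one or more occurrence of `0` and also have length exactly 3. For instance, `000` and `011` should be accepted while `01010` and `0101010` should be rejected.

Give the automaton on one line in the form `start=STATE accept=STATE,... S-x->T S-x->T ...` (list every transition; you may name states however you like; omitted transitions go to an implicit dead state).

start=q0 accept=q6,q7 q0-0->q1 q0-1->q2 q1-0->q3 q1-1->q4 q2-0->q4 q2-1->q5 q3-0->q6 q3-1->q6 q4-0->q6 q4-1->q7 q5-0->q7 q5-1->q8 q6-0->q9 q6-1->q9 q7-0->q9 q7-1->q10 q8-0->q10 q8-1->q11 q9-0->q9 q9-1->q9 q10-0->q9 q10-1->q10 q11-0->q10 q11-1->q11

Run two small machines in parallel and take their product. One (3 states) tracks the count of `0`s, saturating at 2; the other (5 states) tracks the input length, saturating at 4. Each combined state is a pair, one component from each; accept when both components accept.
A 12-state machine:
          0    1  
>  q0     q1   q2 
   q1     q3   q4 
   q2     q4   q5 
   q3     q6   q6 
   q4     q6   q7 
   q5     q7   q8 
 * q6     q9   q9 
 * q7     q9  q10 
   q8    q10  q11 
   q9     q9   q9 
   q10    q9  q10 
   q11   q10  q11 
(> = start, * = accepting)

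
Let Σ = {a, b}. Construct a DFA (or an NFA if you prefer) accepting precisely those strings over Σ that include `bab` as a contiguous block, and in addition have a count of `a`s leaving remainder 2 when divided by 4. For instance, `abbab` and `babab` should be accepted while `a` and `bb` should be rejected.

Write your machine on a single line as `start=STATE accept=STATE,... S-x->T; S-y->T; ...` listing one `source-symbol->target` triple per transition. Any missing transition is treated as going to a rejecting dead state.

start=q0; accept=q12; q0-a->q1; q0-b->q2; q1-a->q3; q1-b->q4; q2-a->q5; q2-b->q2; q3-a->q6; q3-b->q7; q4-a->q8; q4-b->q4; q5-a->q3; q5-b->q9; q6-a->q0; q6-b->q10; q7-a->q11; q7-b->q7; q8-a->q6; q8-b->q12; q9-a->q12; q9-b->q9; q10-a->q13; q10-b->q10; q11-a->q0; q11-b->q14; q12-a->q14; q12-b->q12; q13-a->q1; q13-b->q15; q14-a->q15; q14-b->q14; q15-a->q9; q15-b->q15

Build one automaton per condition and run them in lockstep. One (4 states) tracks whether and how much of `bab` has been seen; the other (4 states) tracks the count of `a`s modulo 4. Each combined state is a pair, one component from each; accept when both components accept.
With 16 states:
          a    b  
>  q0     q1   q2 
   q1     q3   q4 
   q2     q5   q2 
   q3     q6   q7 
   q4     q8   q4 
   q5     q3   q9 
   q6     q0  q10 
   q7    q11   q7 
   q8     q6  q12 
   q9    q12   q9 
   q10   q13  q10 
   q11    q0  q14 
 * q12   q14  q12 
   q13    q1  q15 
   q14   q15  q14 
   q15    q9  q15 
(> = start, * = accepting)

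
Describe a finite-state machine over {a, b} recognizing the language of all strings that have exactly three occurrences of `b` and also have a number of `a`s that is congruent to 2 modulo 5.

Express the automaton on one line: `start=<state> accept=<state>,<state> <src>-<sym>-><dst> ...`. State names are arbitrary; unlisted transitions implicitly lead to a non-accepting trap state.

Run two small machines in parallel and take their product. One (5 states) tracks the count of `b`s, saturating at 4; the other (5 states) tracks the count of `a`s modulo 5. Each combined state is a pair, one component from each; accept when both components accept. Equivalent product states are then merged.
21 states suffice.
          a    b  
>  q0     q1   q2 
   q1     q3   q4 
   q2     q4   q5 
   q3     q6   q7 
   q4     q7   q8 
   q5     q8   q9 
   q6    q10  q11 
   q7    q11  q12 
   q8    q12  q13 
   q9    q13  q14 
   q10    q0  q15 
   q11   q15  q16 
   q12   q16  q17 
   q13   q17  q14 
   q14   q14  q14 
   q15    q2  q18 
   q16   q18  q19 
 * q17   q19  q14 
   q18    q5  q20 
   q19   q20  q14 
   q20    q9  q14 
(> = start, * = accepting)

start=q0 accept=q17 q0-a->q1 q0-b->q2 q1-a->q3 q1-b->q4 q2-a->q4 q2-b->q5 q3-a->q6 q3-b->q7 q4-a->q7 q4-b->q8 q5-a->q8 q5-b->q9 q6-a->q10 q6-b->q11 q7-a->q11 q7-b->q12 q8-a->q12 q8-b->q13 q9-a->q13 q9-b->q14 q10-a->q0 q10-b->q15 q11-a->q15 q11-b->q16 q12-a->q16 q12-b->q17 q13-a->q17 q13-b->q14 q14-a->q14 q14-b->q14 q15-a->q2 q15-b->q18 q16-a->q18 q16-b->q19 q17-a->q19 q17-b->q14 q18-a->q5 q18-b->q20 q19-a->q20 q19-b->q14 q20-a->q9 q20-b->q14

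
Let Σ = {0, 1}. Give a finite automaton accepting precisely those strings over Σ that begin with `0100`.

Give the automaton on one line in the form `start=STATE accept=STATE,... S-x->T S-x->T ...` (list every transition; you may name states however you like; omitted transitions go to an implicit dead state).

start=A accept=E A-0->B A-1->F B-0->F B-1->C C-0->D C-1->F D-0->E D-1->F E-0->E E-1->E F-0->F F-1->F

Walk along `0100` while the input agrees: from A take `0` to B, and so on. Any deviation drops to the rejecting sink F. Once E is reached the prefix is confirmed and every continuation is accepted.
       0  1 
>  A   B  F 
   B   F  C 
   C   D  F 
   D   E  F 
 * E   E  E 
   F   F  F 
(> = start, * = accepting)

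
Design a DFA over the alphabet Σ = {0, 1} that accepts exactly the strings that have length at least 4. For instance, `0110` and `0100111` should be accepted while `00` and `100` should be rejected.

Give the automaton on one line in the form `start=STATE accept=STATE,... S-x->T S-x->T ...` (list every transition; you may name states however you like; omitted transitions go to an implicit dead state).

We only need to distinguish lengths 0, 1, …, 4, and '>4'. Chain q0 → q1 → q2 → q3 → q4 → q5 on every symbol, with q5 looping. Accepting states: {q4, q5}.
        0   1  
>  q0   q1  q1 
   q1   q2  q2 
   q2   q3  q3 
   q3   q4  q4 
 * q4   q5  q5 
 * q5   q5  q5 
(> = start, * = accepting)

start=q0 accept=q4,q5 q0-0->q1 q0-1->q1 q1-0->q2 q1-1->q2 q2-0->q3 q2-1->q3 q3-0->q4 q3-1->q4 q4-0->q5 q4-1->q5 q5-0->q5 q5-1->q5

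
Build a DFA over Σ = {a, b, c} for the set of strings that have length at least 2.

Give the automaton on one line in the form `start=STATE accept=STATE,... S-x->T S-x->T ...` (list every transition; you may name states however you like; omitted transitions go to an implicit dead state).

We only need to distinguish lengths 0, 1, …, 2, and '>2'. Chain S0 → S1 → S2 → S3 on every symbol, with S3 looping. Accepting states: {S2, S3}.
        a   b   c  
>  S0   S1  S1  S1 
   S1   S2  S2  S2 
 * S2   S3  S3  S3 
 * S3   S3  S3  S3 
(> = start, * = accepting)

start=S0 accept=S2,S3 S0-a->S1 S0-b->S1 S0-c->S1 S1-a->S2 S1-b->S2 S1-c->S2 S2-a->S3 S2-b->S3 S2-c->S3 S3-a->S3 S3-b->S3 S3-c->S3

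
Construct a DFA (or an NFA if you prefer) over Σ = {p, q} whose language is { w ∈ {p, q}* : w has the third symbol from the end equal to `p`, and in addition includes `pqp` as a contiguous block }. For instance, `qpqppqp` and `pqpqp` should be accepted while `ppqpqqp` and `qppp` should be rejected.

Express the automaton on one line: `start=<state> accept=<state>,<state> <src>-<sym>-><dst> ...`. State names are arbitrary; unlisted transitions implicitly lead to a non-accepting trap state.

Handle the two conditions separately and then intersect. One (15 states) tracks the last 3 symbols read; the other (4 states) tracks whether and how much of `pqp` has been seen. Each combined state is a pair, one component from each; accept when both components accept.
A 22-state machine:
          p    q  
>  s0     s1   s2 
   s1     s3   s4 
   s2     s5   s6 
   s3     s7   s8 
   s4     s9  s10 
   s5    s11  s12 
   s6    s13  s14 
   s7     s7   s8 
   s8     s9  s10 
 * s9    s15  s16 
   s10   s13  s14 
   s11    s7   s8 
   s12    s9  s10 
   s13   s11  s12 
   s14   s13  s14 
   s15   s17  s18 
   s16    s9  s19 
 * s17   s17  s18 
 * s18    s9  s19 
 * s19   s20  s21 
   s20   s15  s16 
   s21   s20  s21 
(> = start, * = accepting)

start=s0 accept=s9,s17,s18,s19 s0-p->s1 s0-q->s2 s1-p->s3 s1-q->s4 s2-p->s5 s2-q->s6 s3-p->s7 s3-q->s8 s4-p->s9 s4-q->s10 s5-p->s11 s5-q->s12 s6-p->s13 s6-q->s14 s7-p->s7 s7-q->s8 s8-p->s9 s8-q->s10 s9-p->s15 s9-q->s16 s10-p->s13 s10-q->s14 s11-p->s7 s11-q->s8 s12-p->s9 s12-q->s10 s13-p->s11 s13-q->s12 s14-p->s13 s14-q->s14 s15-p->s17 s15-q->s18 s16-p->s9 s16-q->s19 s17-p->s17 s17-q->s18 s18-p->s9 s18-q->s19 s19-p->s20 s19-q->s21 s20-p->s15 s20-q->s16 s21-p->s20 s21-q->s21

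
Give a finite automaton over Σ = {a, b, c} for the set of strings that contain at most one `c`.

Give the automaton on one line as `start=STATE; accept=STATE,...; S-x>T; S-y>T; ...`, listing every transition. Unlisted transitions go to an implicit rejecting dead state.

Count `c`s, saturating at 2: state q0 means no `c` yet, q1 means one `c` seen, q2 means more than one. Each `c` increments (capped at q2); other symbols loop. Accept from {q0, q1}.
3 states suffice.
        a   b   c  
>* q0   q0  q0  q1 
 * q1   q1  q1  q2 
   q2   q2  q2  q2 
(> = start, * = accepting)

start=q0; accept=q0,q1; q0-a>q0; q0-b>q0; q0-c>q1; q1-a>q1; q1-b>q1; q1-c>q2; q2-a>q2; q2-b>q2; q2-c>q2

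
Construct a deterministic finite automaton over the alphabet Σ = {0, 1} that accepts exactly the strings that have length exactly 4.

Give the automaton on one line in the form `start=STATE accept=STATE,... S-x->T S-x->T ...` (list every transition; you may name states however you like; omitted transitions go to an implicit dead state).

Count input length up to 5: every symbol moves from q0 toward q5, which means 'more than 4' and absorbs. Accept from {q4}.
6 states suffice.
        0   1  
>  q0   q1  q1 
   q1   q2  q2 
   q2   q3  q3 
   q3   q4  q4 
 * q4   q5  q5 
   q5   q5  q5 
(> = start, * = accepting)

start=q0 accept=q4 q0-0->q1 q0-1->q1 q1-0->q2 q1-1->q2 q2-0->q3 q2-1->q3 q3-0->q4 q3-1->q4 q4-0->q5 q4-1->q5 q5-0->q5 q5-1->q5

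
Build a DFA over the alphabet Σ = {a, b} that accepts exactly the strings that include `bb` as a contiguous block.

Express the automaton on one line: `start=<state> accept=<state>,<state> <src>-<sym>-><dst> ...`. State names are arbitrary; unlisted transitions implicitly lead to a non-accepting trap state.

Track how much of `bb` has been matched so far: state q0 is no progress, q2 is the absorbing accept state reached once `bb` has occurred. Intermediate states record partial matches; on a mismatch, fall back to the longest reusable overlap.
With 3 states:
        a   b  
>  q0   q0  q1 
   q1   q0  q2 
 * q2   q2  q2 
(> = start, * = accepting)

start=q0 accept=q2 q0-a->q0 q0-b->q1 q1-a->q0 q1-b->q2 q2-a->q2 q2-b->q2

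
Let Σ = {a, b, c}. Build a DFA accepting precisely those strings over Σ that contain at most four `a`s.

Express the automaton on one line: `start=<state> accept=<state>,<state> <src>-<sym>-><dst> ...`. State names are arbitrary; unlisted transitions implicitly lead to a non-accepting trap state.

start=q0 accept=q0,q1,q2,q3,q4 q0-a->q1 q0-b->q0 q0-c->q0 q1-a->q2 q1-b->q1 q1-c->q1 q2-a->q3 q2-b->q2 q2-c->q2 q3-a->q4 q3-b->q3 q3-c->q3 q4-a->q5 q4-b->q4 q4-c->q4 q5-a->q5 q5-b->q5 q5-c->q5

Count `a`s, saturating at 5: states q0 through q4 mean 0 through 4 `a`s seen; q5 means more than 4. Each `a` increments (capped at q5); other symbols loop. Accept from {q0, q1, q2, q3, q4}.
6 states suffice.
        a   b   c  
>* q0   q1  q0  q0 
 * q1   q2  q1  q1 
 * q2   q3  q2  q2 
 * q3   q4  q3  q3 
 * q4   q5  q4  q4 
   q5   q5  q5  q5 
(> = start, * = accepting)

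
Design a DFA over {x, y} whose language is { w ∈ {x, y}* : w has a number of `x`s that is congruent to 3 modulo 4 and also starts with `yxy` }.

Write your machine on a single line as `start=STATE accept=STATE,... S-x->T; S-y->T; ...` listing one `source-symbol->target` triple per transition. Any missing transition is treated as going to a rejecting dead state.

Build one automaton per condition and run them in lockstep. The first has 4 states tracking the count of `x`s modulo 4; the second has 5 states tracking whether the input so far still matches the prefix `yxy`. A product state is a pair (one from each), accepting exactly when both do.
An 11-state machine:
          x    y  
>  q0     q1   q2 
   q1     q3   q1 
   q2     q4   q5 
   q3     q6   q3 
   q4     q3   q7 
   q5     q1   q5 
   q6     q5   q6 
   q7     q8   q7 
   q8     q9   q8 
 * q9    q10   q9 
   q10    q7  q10 
(> = start, * = accepting)

start=q0; accept=q9; q0-x->q1; q0-y->q2; q1-x->q3; q1-y->q1; q2-x->q4; q2-y->q5; q3-x->q6; q3-y->q3; q4-x->q3; q4-y->q7; q5-x->q1; q5-y->q5; q6-x->q5; q6-y->q6; q7-x->q8; q7-y->q7; q8-x->q9; q8-y->q8; q9-x->q10; q9-y->q9; q10-x->q7; q10-y->q10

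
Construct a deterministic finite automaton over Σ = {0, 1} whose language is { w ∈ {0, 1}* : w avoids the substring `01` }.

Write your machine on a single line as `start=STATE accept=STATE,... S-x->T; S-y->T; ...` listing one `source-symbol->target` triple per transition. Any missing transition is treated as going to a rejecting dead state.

start=q0; accept=q0,q1; q0-0->q1; q0-1->q0; q1-0->q1; q1-1->q2; q2-0->q2; q2-1->q2

Track partial matches of the forbidden pattern `01`. State q2 is a dead state reached once `01` has occurred; every other state accepts. q0 means no part of `01` is currently matched.
        0   1  
>* q0   q1  q0 
 * q1   q1  q2 
   q2   q2  q2 
(> = start, * = accepting)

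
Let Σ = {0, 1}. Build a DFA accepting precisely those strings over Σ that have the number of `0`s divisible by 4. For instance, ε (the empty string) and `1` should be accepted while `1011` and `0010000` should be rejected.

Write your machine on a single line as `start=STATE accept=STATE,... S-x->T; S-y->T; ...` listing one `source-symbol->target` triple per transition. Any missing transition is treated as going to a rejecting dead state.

Keep the running count of `0`s modulo 4: each `0` advances along the cycle s0 → s1 → s2 → s3 → s0 while other symbols loop. Accept at s0.
4 states suffice.
        0   1  
>* s0   s1  s0 
   s1   s2  s1 
   s2   s3  s2 
   s3   s0  s3 
(> = start, * = accepting)

start=s0; accept=s0; s0-0->s1; s0-1->s0; s1-0->s2; s1-1->s1; s2-0->s3; s2-1->s2; s3-0->s0; s3-1->s3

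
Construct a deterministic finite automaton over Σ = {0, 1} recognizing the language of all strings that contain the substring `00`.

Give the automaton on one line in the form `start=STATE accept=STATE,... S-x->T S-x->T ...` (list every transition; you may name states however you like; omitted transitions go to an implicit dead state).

Track how much of `00` has been matched so far: state S0 is no progress, S2 is the absorbing accept state reached once `00` has occurred. Intermediate states record partial matches; on a mismatch, fall back to the longest reusable overlap.
3 states suffice.
        0   1  
>  S0   S1  S0 
   S1   S2  S0 
 * S2   S2  S2 
(> = start, * = accepting)

start=S0 accept=S2 S0-0->S1 S0-1->S0 S1-0->S2 S1-1->S0 S2-0->S2 S2-1->S2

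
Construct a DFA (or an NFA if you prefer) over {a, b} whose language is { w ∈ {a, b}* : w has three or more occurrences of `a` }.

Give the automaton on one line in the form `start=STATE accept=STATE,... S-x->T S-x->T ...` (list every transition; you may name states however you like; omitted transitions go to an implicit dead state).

start=q0 accept=q3,q4 q0-a->q1 q0-b->q0 q1-a->q2 q1-b->q1 q2-a->q3 q2-b->q2 q3-a->q4 q3-b->q3 q4-a->q4 q4-b->q4

Only the number of `a`s matters, and only up to 4. Make a chain q0 → q1 → q2 → q3 → q4 advanced by each `a` (with q4 absorbing); every other symbol self-loops. The accepting set is {q3, q4}.
        a   b  
>  q0   q1  q0 
   q1   q2  q1 
   q2   q3  q2 
 * q3   q4  q3 
 * q4   q4  q4 
(> = start, * = accepting)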